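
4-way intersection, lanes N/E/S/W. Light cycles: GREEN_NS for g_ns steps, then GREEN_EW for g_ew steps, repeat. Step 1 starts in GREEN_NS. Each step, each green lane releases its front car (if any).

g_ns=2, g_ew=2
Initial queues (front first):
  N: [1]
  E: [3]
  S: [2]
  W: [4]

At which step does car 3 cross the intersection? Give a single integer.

Step 1 [NS]: N:car1-GO,E:wait,S:car2-GO,W:wait | queues: N=0 E=1 S=0 W=1
Step 2 [NS]: N:empty,E:wait,S:empty,W:wait | queues: N=0 E=1 S=0 W=1
Step 3 [EW]: N:wait,E:car3-GO,S:wait,W:car4-GO | queues: N=0 E=0 S=0 W=0
Car 3 crosses at step 3

3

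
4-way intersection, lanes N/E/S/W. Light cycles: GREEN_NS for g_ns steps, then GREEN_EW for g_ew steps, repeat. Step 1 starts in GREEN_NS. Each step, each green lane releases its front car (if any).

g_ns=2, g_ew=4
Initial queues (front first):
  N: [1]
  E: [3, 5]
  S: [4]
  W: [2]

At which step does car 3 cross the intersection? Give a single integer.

Step 1 [NS]: N:car1-GO,E:wait,S:car4-GO,W:wait | queues: N=0 E=2 S=0 W=1
Step 2 [NS]: N:empty,E:wait,S:empty,W:wait | queues: N=0 E=2 S=0 W=1
Step 3 [EW]: N:wait,E:car3-GO,S:wait,W:car2-GO | queues: N=0 E=1 S=0 W=0
Step 4 [EW]: N:wait,E:car5-GO,S:wait,W:empty | queues: N=0 E=0 S=0 W=0
Car 3 crosses at step 3

3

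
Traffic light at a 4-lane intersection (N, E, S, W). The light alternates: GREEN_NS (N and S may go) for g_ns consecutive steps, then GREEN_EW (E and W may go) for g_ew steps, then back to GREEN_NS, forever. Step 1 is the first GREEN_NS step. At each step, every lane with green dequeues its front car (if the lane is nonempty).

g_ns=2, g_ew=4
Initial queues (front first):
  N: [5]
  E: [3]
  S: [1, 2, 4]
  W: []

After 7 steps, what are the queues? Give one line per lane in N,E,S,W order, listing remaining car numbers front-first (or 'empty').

Step 1 [NS]: N:car5-GO,E:wait,S:car1-GO,W:wait | queues: N=0 E=1 S=2 W=0
Step 2 [NS]: N:empty,E:wait,S:car2-GO,W:wait | queues: N=0 E=1 S=1 W=0
Step 3 [EW]: N:wait,E:car3-GO,S:wait,W:empty | queues: N=0 E=0 S=1 W=0
Step 4 [EW]: N:wait,E:empty,S:wait,W:empty | queues: N=0 E=0 S=1 W=0
Step 5 [EW]: N:wait,E:empty,S:wait,W:empty | queues: N=0 E=0 S=1 W=0
Step 6 [EW]: N:wait,E:empty,S:wait,W:empty | queues: N=0 E=0 S=1 W=0
Step 7 [NS]: N:empty,E:wait,S:car4-GO,W:wait | queues: N=0 E=0 S=0 W=0

N: empty
E: empty
S: empty
W: empty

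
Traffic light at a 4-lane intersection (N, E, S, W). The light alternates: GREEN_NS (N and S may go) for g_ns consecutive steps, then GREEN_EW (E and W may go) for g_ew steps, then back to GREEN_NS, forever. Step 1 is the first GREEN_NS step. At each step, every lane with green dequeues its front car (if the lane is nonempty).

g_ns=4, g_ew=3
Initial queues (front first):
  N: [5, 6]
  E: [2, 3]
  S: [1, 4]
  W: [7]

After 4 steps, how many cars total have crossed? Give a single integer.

Step 1 [NS]: N:car5-GO,E:wait,S:car1-GO,W:wait | queues: N=1 E=2 S=1 W=1
Step 2 [NS]: N:car6-GO,E:wait,S:car4-GO,W:wait | queues: N=0 E=2 S=0 W=1
Step 3 [NS]: N:empty,E:wait,S:empty,W:wait | queues: N=0 E=2 S=0 W=1
Step 4 [NS]: N:empty,E:wait,S:empty,W:wait | queues: N=0 E=2 S=0 W=1
Cars crossed by step 4: 4

Answer: 4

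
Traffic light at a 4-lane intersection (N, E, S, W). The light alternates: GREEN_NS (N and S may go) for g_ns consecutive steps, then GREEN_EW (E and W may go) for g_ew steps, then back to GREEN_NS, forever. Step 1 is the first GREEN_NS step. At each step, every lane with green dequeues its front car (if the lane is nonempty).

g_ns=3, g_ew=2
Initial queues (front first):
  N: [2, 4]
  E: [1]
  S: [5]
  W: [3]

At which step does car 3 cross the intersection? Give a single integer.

Step 1 [NS]: N:car2-GO,E:wait,S:car5-GO,W:wait | queues: N=1 E=1 S=0 W=1
Step 2 [NS]: N:car4-GO,E:wait,S:empty,W:wait | queues: N=0 E=1 S=0 W=1
Step 3 [NS]: N:empty,E:wait,S:empty,W:wait | queues: N=0 E=1 S=0 W=1
Step 4 [EW]: N:wait,E:car1-GO,S:wait,W:car3-GO | queues: N=0 E=0 S=0 W=0
Car 3 crosses at step 4

4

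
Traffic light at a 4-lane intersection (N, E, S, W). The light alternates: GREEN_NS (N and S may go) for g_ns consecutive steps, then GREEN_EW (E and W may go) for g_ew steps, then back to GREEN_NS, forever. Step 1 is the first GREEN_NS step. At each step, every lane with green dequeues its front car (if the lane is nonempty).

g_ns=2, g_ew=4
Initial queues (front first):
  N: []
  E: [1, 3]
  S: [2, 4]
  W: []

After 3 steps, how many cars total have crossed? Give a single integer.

Answer: 3

Derivation:
Step 1 [NS]: N:empty,E:wait,S:car2-GO,W:wait | queues: N=0 E=2 S=1 W=0
Step 2 [NS]: N:empty,E:wait,S:car4-GO,W:wait | queues: N=0 E=2 S=0 W=0
Step 3 [EW]: N:wait,E:car1-GO,S:wait,W:empty | queues: N=0 E=1 S=0 W=0
Cars crossed by step 3: 3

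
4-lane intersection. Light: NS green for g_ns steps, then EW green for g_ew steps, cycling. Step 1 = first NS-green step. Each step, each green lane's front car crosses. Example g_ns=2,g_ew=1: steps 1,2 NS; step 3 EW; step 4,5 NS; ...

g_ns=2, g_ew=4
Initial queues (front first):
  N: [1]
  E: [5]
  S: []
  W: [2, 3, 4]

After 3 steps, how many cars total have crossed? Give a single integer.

Answer: 3

Derivation:
Step 1 [NS]: N:car1-GO,E:wait,S:empty,W:wait | queues: N=0 E=1 S=0 W=3
Step 2 [NS]: N:empty,E:wait,S:empty,W:wait | queues: N=0 E=1 S=0 W=3
Step 3 [EW]: N:wait,E:car5-GO,S:wait,W:car2-GO | queues: N=0 E=0 S=0 W=2
Cars crossed by step 3: 3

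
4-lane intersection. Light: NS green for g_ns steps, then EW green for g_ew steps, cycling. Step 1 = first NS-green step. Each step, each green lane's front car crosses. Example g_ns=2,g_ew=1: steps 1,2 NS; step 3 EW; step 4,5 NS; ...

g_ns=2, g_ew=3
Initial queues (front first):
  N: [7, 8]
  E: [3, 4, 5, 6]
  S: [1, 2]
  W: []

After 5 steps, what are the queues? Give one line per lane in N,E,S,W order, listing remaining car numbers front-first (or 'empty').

Step 1 [NS]: N:car7-GO,E:wait,S:car1-GO,W:wait | queues: N=1 E=4 S=1 W=0
Step 2 [NS]: N:car8-GO,E:wait,S:car2-GO,W:wait | queues: N=0 E=4 S=0 W=0
Step 3 [EW]: N:wait,E:car3-GO,S:wait,W:empty | queues: N=0 E=3 S=0 W=0
Step 4 [EW]: N:wait,E:car4-GO,S:wait,W:empty | queues: N=0 E=2 S=0 W=0
Step 5 [EW]: N:wait,E:car5-GO,S:wait,W:empty | queues: N=0 E=1 S=0 W=0

N: empty
E: 6
S: empty
W: empty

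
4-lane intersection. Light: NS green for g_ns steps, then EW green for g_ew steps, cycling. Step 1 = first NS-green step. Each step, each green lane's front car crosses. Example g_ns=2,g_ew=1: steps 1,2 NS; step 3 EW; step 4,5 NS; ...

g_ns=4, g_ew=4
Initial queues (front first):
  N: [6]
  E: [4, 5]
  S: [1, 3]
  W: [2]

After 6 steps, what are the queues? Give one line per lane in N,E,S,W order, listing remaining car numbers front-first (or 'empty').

Step 1 [NS]: N:car6-GO,E:wait,S:car1-GO,W:wait | queues: N=0 E=2 S=1 W=1
Step 2 [NS]: N:empty,E:wait,S:car3-GO,W:wait | queues: N=0 E=2 S=0 W=1
Step 3 [NS]: N:empty,E:wait,S:empty,W:wait | queues: N=0 E=2 S=0 W=1
Step 4 [NS]: N:empty,E:wait,S:empty,W:wait | queues: N=0 E=2 S=0 W=1
Step 5 [EW]: N:wait,E:car4-GO,S:wait,W:car2-GO | queues: N=0 E=1 S=0 W=0
Step 6 [EW]: N:wait,E:car5-GO,S:wait,W:empty | queues: N=0 E=0 S=0 W=0

N: empty
E: empty
S: empty
W: empty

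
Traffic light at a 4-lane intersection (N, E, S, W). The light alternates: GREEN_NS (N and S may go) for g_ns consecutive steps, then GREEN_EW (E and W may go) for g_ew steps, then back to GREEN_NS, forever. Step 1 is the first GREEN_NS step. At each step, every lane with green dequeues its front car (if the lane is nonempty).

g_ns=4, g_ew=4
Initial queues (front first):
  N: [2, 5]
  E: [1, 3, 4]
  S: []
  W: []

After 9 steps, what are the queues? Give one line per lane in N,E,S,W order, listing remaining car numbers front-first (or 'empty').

Step 1 [NS]: N:car2-GO,E:wait,S:empty,W:wait | queues: N=1 E=3 S=0 W=0
Step 2 [NS]: N:car5-GO,E:wait,S:empty,W:wait | queues: N=0 E=3 S=0 W=0
Step 3 [NS]: N:empty,E:wait,S:empty,W:wait | queues: N=0 E=3 S=0 W=0
Step 4 [NS]: N:empty,E:wait,S:empty,W:wait | queues: N=0 E=3 S=0 W=0
Step 5 [EW]: N:wait,E:car1-GO,S:wait,W:empty | queues: N=0 E=2 S=0 W=0
Step 6 [EW]: N:wait,E:car3-GO,S:wait,W:empty | queues: N=0 E=1 S=0 W=0
Step 7 [EW]: N:wait,E:car4-GO,S:wait,W:empty | queues: N=0 E=0 S=0 W=0

N: empty
E: empty
S: empty
W: empty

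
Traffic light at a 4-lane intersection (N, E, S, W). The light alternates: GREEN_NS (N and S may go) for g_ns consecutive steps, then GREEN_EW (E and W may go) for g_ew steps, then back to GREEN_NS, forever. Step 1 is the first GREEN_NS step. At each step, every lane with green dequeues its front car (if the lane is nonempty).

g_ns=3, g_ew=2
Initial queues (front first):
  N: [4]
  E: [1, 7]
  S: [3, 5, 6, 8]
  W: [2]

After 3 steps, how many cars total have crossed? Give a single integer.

Answer: 4

Derivation:
Step 1 [NS]: N:car4-GO,E:wait,S:car3-GO,W:wait | queues: N=0 E=2 S=3 W=1
Step 2 [NS]: N:empty,E:wait,S:car5-GO,W:wait | queues: N=0 E=2 S=2 W=1
Step 3 [NS]: N:empty,E:wait,S:car6-GO,W:wait | queues: N=0 E=2 S=1 W=1
Cars crossed by step 3: 4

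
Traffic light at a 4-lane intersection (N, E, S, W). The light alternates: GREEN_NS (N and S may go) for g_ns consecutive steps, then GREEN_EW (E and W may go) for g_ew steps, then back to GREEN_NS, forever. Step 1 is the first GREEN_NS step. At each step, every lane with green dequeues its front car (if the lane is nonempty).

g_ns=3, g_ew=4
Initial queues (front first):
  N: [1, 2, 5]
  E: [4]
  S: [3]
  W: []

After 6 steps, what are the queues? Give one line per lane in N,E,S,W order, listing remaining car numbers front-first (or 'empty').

Step 1 [NS]: N:car1-GO,E:wait,S:car3-GO,W:wait | queues: N=2 E=1 S=0 W=0
Step 2 [NS]: N:car2-GO,E:wait,S:empty,W:wait | queues: N=1 E=1 S=0 W=0
Step 3 [NS]: N:car5-GO,E:wait,S:empty,W:wait | queues: N=0 E=1 S=0 W=0
Step 4 [EW]: N:wait,E:car4-GO,S:wait,W:empty | queues: N=0 E=0 S=0 W=0

N: empty
E: empty
S: empty
W: empty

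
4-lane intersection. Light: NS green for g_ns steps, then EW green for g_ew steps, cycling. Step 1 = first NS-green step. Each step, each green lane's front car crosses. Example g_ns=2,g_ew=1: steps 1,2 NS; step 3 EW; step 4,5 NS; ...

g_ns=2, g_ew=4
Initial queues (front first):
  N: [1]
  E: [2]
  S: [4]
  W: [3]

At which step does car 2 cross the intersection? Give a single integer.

Step 1 [NS]: N:car1-GO,E:wait,S:car4-GO,W:wait | queues: N=0 E=1 S=0 W=1
Step 2 [NS]: N:empty,E:wait,S:empty,W:wait | queues: N=0 E=1 S=0 W=1
Step 3 [EW]: N:wait,E:car2-GO,S:wait,W:car3-GO | queues: N=0 E=0 S=0 W=0
Car 2 crosses at step 3

3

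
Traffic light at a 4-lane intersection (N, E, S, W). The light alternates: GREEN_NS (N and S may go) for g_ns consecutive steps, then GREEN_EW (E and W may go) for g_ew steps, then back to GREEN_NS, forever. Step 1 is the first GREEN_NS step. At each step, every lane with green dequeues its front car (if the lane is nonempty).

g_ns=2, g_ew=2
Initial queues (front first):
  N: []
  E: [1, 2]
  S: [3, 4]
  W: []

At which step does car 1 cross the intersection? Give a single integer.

Step 1 [NS]: N:empty,E:wait,S:car3-GO,W:wait | queues: N=0 E=2 S=1 W=0
Step 2 [NS]: N:empty,E:wait,S:car4-GO,W:wait | queues: N=0 E=2 S=0 W=0
Step 3 [EW]: N:wait,E:car1-GO,S:wait,W:empty | queues: N=0 E=1 S=0 W=0
Step 4 [EW]: N:wait,E:car2-GO,S:wait,W:empty | queues: N=0 E=0 S=0 W=0
Car 1 crosses at step 3

3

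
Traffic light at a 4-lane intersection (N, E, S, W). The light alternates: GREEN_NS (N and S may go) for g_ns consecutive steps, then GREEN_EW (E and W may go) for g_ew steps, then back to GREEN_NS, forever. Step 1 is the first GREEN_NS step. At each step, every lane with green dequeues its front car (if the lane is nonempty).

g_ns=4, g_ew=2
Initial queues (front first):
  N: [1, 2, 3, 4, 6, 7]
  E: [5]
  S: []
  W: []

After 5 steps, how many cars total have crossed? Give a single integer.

Answer: 5

Derivation:
Step 1 [NS]: N:car1-GO,E:wait,S:empty,W:wait | queues: N=5 E=1 S=0 W=0
Step 2 [NS]: N:car2-GO,E:wait,S:empty,W:wait | queues: N=4 E=1 S=0 W=0
Step 3 [NS]: N:car3-GO,E:wait,S:empty,W:wait | queues: N=3 E=1 S=0 W=0
Step 4 [NS]: N:car4-GO,E:wait,S:empty,W:wait | queues: N=2 E=1 S=0 W=0
Step 5 [EW]: N:wait,E:car5-GO,S:wait,W:empty | queues: N=2 E=0 S=0 W=0
Cars crossed by step 5: 5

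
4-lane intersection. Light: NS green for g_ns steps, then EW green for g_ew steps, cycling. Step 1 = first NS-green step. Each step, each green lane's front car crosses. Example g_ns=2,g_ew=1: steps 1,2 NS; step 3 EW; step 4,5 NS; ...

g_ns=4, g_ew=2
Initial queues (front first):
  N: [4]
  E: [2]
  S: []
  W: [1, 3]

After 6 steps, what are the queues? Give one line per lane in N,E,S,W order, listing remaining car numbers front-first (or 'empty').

Step 1 [NS]: N:car4-GO,E:wait,S:empty,W:wait | queues: N=0 E=1 S=0 W=2
Step 2 [NS]: N:empty,E:wait,S:empty,W:wait | queues: N=0 E=1 S=0 W=2
Step 3 [NS]: N:empty,E:wait,S:empty,W:wait | queues: N=0 E=1 S=0 W=2
Step 4 [NS]: N:empty,E:wait,S:empty,W:wait | queues: N=0 E=1 S=0 W=2
Step 5 [EW]: N:wait,E:car2-GO,S:wait,W:car1-GO | queues: N=0 E=0 S=0 W=1
Step 6 [EW]: N:wait,E:empty,S:wait,W:car3-GO | queues: N=0 E=0 S=0 W=0

N: empty
E: empty
S: empty
W: empty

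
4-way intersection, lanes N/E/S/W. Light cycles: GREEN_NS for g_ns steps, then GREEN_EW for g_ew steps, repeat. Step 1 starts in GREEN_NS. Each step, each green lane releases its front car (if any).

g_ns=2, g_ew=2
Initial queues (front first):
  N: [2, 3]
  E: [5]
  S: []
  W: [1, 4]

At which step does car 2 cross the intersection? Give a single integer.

Step 1 [NS]: N:car2-GO,E:wait,S:empty,W:wait | queues: N=1 E=1 S=0 W=2
Step 2 [NS]: N:car3-GO,E:wait,S:empty,W:wait | queues: N=0 E=1 S=0 W=2
Step 3 [EW]: N:wait,E:car5-GO,S:wait,W:car1-GO | queues: N=0 E=0 S=0 W=1
Step 4 [EW]: N:wait,E:empty,S:wait,W:car4-GO | queues: N=0 E=0 S=0 W=0
Car 2 crosses at step 1

1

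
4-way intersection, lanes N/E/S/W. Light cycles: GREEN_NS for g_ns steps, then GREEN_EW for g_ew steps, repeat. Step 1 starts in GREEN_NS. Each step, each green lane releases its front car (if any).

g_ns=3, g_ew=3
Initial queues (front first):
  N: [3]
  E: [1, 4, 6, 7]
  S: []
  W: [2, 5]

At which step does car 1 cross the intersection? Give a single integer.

Step 1 [NS]: N:car3-GO,E:wait,S:empty,W:wait | queues: N=0 E=4 S=0 W=2
Step 2 [NS]: N:empty,E:wait,S:empty,W:wait | queues: N=0 E=4 S=0 W=2
Step 3 [NS]: N:empty,E:wait,S:empty,W:wait | queues: N=0 E=4 S=0 W=2
Step 4 [EW]: N:wait,E:car1-GO,S:wait,W:car2-GO | queues: N=0 E=3 S=0 W=1
Step 5 [EW]: N:wait,E:car4-GO,S:wait,W:car5-GO | queues: N=0 E=2 S=0 W=0
Step 6 [EW]: N:wait,E:car6-GO,S:wait,W:empty | queues: N=0 E=1 S=0 W=0
Step 7 [NS]: N:empty,E:wait,S:empty,W:wait | queues: N=0 E=1 S=0 W=0
Step 8 [NS]: N:empty,E:wait,S:empty,W:wait | queues: N=0 E=1 S=0 W=0
Step 9 [NS]: N:empty,E:wait,S:empty,W:wait | queues: N=0 E=1 S=0 W=0
Step 10 [EW]: N:wait,E:car7-GO,S:wait,W:empty | queues: N=0 E=0 S=0 W=0
Car 1 crosses at step 4

4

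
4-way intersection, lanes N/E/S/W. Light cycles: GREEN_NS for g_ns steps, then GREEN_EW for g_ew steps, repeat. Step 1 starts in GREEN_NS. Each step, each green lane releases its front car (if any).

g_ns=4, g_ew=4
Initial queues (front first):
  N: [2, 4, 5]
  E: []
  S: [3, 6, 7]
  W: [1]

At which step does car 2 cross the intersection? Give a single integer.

Step 1 [NS]: N:car2-GO,E:wait,S:car3-GO,W:wait | queues: N=2 E=0 S=2 W=1
Step 2 [NS]: N:car4-GO,E:wait,S:car6-GO,W:wait | queues: N=1 E=0 S=1 W=1
Step 3 [NS]: N:car5-GO,E:wait,S:car7-GO,W:wait | queues: N=0 E=0 S=0 W=1
Step 4 [NS]: N:empty,E:wait,S:empty,W:wait | queues: N=0 E=0 S=0 W=1
Step 5 [EW]: N:wait,E:empty,S:wait,W:car1-GO | queues: N=0 E=0 S=0 W=0
Car 2 crosses at step 1

1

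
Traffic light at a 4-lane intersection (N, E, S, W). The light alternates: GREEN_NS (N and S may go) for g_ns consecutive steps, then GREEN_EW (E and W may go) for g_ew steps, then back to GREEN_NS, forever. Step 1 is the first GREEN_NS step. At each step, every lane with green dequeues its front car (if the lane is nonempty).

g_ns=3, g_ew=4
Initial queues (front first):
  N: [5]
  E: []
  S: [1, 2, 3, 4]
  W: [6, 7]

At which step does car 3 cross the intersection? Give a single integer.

Step 1 [NS]: N:car5-GO,E:wait,S:car1-GO,W:wait | queues: N=0 E=0 S=3 W=2
Step 2 [NS]: N:empty,E:wait,S:car2-GO,W:wait | queues: N=0 E=0 S=2 W=2
Step 3 [NS]: N:empty,E:wait,S:car3-GO,W:wait | queues: N=0 E=0 S=1 W=2
Step 4 [EW]: N:wait,E:empty,S:wait,W:car6-GO | queues: N=0 E=0 S=1 W=1
Step 5 [EW]: N:wait,E:empty,S:wait,W:car7-GO | queues: N=0 E=0 S=1 W=0
Step 6 [EW]: N:wait,E:empty,S:wait,W:empty | queues: N=0 E=0 S=1 W=0
Step 7 [EW]: N:wait,E:empty,S:wait,W:empty | queues: N=0 E=0 S=1 W=0
Step 8 [NS]: N:empty,E:wait,S:car4-GO,W:wait | queues: N=0 E=0 S=0 W=0
Car 3 crosses at step 3

3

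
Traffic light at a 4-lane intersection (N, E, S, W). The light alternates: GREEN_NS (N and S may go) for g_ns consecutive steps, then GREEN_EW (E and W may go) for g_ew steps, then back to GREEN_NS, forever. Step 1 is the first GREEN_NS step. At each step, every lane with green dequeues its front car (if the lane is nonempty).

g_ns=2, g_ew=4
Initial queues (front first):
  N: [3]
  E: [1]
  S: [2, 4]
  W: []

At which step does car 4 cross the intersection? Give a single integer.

Step 1 [NS]: N:car3-GO,E:wait,S:car2-GO,W:wait | queues: N=0 E=1 S=1 W=0
Step 2 [NS]: N:empty,E:wait,S:car4-GO,W:wait | queues: N=0 E=1 S=0 W=0
Step 3 [EW]: N:wait,E:car1-GO,S:wait,W:empty | queues: N=0 E=0 S=0 W=0
Car 4 crosses at step 2

2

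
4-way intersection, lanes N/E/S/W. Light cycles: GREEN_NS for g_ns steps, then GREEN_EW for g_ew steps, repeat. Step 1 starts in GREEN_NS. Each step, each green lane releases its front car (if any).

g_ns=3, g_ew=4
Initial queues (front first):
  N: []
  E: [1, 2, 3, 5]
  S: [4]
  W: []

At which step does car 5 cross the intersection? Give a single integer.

Step 1 [NS]: N:empty,E:wait,S:car4-GO,W:wait | queues: N=0 E=4 S=0 W=0
Step 2 [NS]: N:empty,E:wait,S:empty,W:wait | queues: N=0 E=4 S=0 W=0
Step 3 [NS]: N:empty,E:wait,S:empty,W:wait | queues: N=0 E=4 S=0 W=0
Step 4 [EW]: N:wait,E:car1-GO,S:wait,W:empty | queues: N=0 E=3 S=0 W=0
Step 5 [EW]: N:wait,E:car2-GO,S:wait,W:empty | queues: N=0 E=2 S=0 W=0
Step 6 [EW]: N:wait,E:car3-GO,S:wait,W:empty | queues: N=0 E=1 S=0 W=0
Step 7 [EW]: N:wait,E:car5-GO,S:wait,W:empty | queues: N=0 E=0 S=0 W=0
Car 5 crosses at step 7

7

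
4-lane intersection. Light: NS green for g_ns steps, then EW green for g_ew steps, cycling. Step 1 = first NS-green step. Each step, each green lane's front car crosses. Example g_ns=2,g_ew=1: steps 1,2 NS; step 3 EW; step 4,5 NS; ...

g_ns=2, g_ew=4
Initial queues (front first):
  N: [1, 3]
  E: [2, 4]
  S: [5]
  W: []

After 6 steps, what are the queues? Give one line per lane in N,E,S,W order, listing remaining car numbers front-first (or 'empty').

Step 1 [NS]: N:car1-GO,E:wait,S:car5-GO,W:wait | queues: N=1 E=2 S=0 W=0
Step 2 [NS]: N:car3-GO,E:wait,S:empty,W:wait | queues: N=0 E=2 S=0 W=0
Step 3 [EW]: N:wait,E:car2-GO,S:wait,W:empty | queues: N=0 E=1 S=0 W=0
Step 4 [EW]: N:wait,E:car4-GO,S:wait,W:empty | queues: N=0 E=0 S=0 W=0

N: empty
E: empty
S: empty
W: empty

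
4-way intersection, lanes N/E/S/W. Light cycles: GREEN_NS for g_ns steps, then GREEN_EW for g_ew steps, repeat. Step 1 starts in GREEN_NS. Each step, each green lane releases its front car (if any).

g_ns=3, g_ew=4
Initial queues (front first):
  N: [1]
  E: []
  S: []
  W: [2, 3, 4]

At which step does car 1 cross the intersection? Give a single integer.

Step 1 [NS]: N:car1-GO,E:wait,S:empty,W:wait | queues: N=0 E=0 S=0 W=3
Step 2 [NS]: N:empty,E:wait,S:empty,W:wait | queues: N=0 E=0 S=0 W=3
Step 3 [NS]: N:empty,E:wait,S:empty,W:wait | queues: N=0 E=0 S=0 W=3
Step 4 [EW]: N:wait,E:empty,S:wait,W:car2-GO | queues: N=0 E=0 S=0 W=2
Step 5 [EW]: N:wait,E:empty,S:wait,W:car3-GO | queues: N=0 E=0 S=0 W=1
Step 6 [EW]: N:wait,E:empty,S:wait,W:car4-GO | queues: N=0 E=0 S=0 W=0
Car 1 crosses at step 1

1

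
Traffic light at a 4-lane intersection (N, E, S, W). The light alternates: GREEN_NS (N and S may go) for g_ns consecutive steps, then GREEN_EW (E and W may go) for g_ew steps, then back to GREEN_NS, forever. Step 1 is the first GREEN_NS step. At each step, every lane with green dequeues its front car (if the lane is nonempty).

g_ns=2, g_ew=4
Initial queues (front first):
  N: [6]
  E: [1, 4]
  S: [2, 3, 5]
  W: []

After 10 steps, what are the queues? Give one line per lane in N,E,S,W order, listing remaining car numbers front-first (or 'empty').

Step 1 [NS]: N:car6-GO,E:wait,S:car2-GO,W:wait | queues: N=0 E=2 S=2 W=0
Step 2 [NS]: N:empty,E:wait,S:car3-GO,W:wait | queues: N=0 E=2 S=1 W=0
Step 3 [EW]: N:wait,E:car1-GO,S:wait,W:empty | queues: N=0 E=1 S=1 W=0
Step 4 [EW]: N:wait,E:car4-GO,S:wait,W:empty | queues: N=0 E=0 S=1 W=0
Step 5 [EW]: N:wait,E:empty,S:wait,W:empty | queues: N=0 E=0 S=1 W=0
Step 6 [EW]: N:wait,E:empty,S:wait,W:empty | queues: N=0 E=0 S=1 W=0
Step 7 [NS]: N:empty,E:wait,S:car5-GO,W:wait | queues: N=0 E=0 S=0 W=0

N: empty
E: empty
S: empty
W: empty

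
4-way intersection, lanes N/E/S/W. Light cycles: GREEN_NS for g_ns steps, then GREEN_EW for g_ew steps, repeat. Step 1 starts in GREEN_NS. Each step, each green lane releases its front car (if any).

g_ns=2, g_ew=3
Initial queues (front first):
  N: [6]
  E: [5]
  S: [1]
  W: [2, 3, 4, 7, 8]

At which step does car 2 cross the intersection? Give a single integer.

Step 1 [NS]: N:car6-GO,E:wait,S:car1-GO,W:wait | queues: N=0 E=1 S=0 W=5
Step 2 [NS]: N:empty,E:wait,S:empty,W:wait | queues: N=0 E=1 S=0 W=5
Step 3 [EW]: N:wait,E:car5-GO,S:wait,W:car2-GO | queues: N=0 E=0 S=0 W=4
Step 4 [EW]: N:wait,E:empty,S:wait,W:car3-GO | queues: N=0 E=0 S=0 W=3
Step 5 [EW]: N:wait,E:empty,S:wait,W:car4-GO | queues: N=0 E=0 S=0 W=2
Step 6 [NS]: N:empty,E:wait,S:empty,W:wait | queues: N=0 E=0 S=0 W=2
Step 7 [NS]: N:empty,E:wait,S:empty,W:wait | queues: N=0 E=0 S=0 W=2
Step 8 [EW]: N:wait,E:empty,S:wait,W:car7-GO | queues: N=0 E=0 S=0 W=1
Step 9 [EW]: N:wait,E:empty,S:wait,W:car8-GO | queues: N=0 E=0 S=0 W=0
Car 2 crosses at step 3

3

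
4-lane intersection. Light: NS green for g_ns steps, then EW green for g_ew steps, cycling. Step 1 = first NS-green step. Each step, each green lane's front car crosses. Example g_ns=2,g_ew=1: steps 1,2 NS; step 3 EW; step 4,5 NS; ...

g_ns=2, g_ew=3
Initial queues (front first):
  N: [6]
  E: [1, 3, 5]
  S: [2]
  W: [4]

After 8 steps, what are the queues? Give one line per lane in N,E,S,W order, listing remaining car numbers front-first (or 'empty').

Step 1 [NS]: N:car6-GO,E:wait,S:car2-GO,W:wait | queues: N=0 E=3 S=0 W=1
Step 2 [NS]: N:empty,E:wait,S:empty,W:wait | queues: N=0 E=3 S=0 W=1
Step 3 [EW]: N:wait,E:car1-GO,S:wait,W:car4-GO | queues: N=0 E=2 S=0 W=0
Step 4 [EW]: N:wait,E:car3-GO,S:wait,W:empty | queues: N=0 E=1 S=0 W=0
Step 5 [EW]: N:wait,E:car5-GO,S:wait,W:empty | queues: N=0 E=0 S=0 W=0

N: empty
E: empty
S: empty
W: empty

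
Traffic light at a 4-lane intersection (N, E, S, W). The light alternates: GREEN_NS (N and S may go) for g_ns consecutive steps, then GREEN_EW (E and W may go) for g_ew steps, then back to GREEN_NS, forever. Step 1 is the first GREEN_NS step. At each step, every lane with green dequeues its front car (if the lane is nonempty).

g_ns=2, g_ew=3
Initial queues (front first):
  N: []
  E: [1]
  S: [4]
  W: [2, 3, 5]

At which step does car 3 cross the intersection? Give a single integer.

Step 1 [NS]: N:empty,E:wait,S:car4-GO,W:wait | queues: N=0 E=1 S=0 W=3
Step 2 [NS]: N:empty,E:wait,S:empty,W:wait | queues: N=0 E=1 S=0 W=3
Step 3 [EW]: N:wait,E:car1-GO,S:wait,W:car2-GO | queues: N=0 E=0 S=0 W=2
Step 4 [EW]: N:wait,E:empty,S:wait,W:car3-GO | queues: N=0 E=0 S=0 W=1
Step 5 [EW]: N:wait,E:empty,S:wait,W:car5-GO | queues: N=0 E=0 S=0 W=0
Car 3 crosses at step 4

4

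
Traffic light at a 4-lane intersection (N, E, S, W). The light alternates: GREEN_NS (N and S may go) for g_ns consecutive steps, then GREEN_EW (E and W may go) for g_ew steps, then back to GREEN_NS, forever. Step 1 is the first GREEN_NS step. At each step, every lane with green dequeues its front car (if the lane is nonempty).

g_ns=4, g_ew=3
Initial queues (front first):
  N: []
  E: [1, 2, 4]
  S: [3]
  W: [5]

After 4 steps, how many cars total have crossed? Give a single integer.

Step 1 [NS]: N:empty,E:wait,S:car3-GO,W:wait | queues: N=0 E=3 S=0 W=1
Step 2 [NS]: N:empty,E:wait,S:empty,W:wait | queues: N=0 E=3 S=0 W=1
Step 3 [NS]: N:empty,E:wait,S:empty,W:wait | queues: N=0 E=3 S=0 W=1
Step 4 [NS]: N:empty,E:wait,S:empty,W:wait | queues: N=0 E=3 S=0 W=1
Cars crossed by step 4: 1

Answer: 1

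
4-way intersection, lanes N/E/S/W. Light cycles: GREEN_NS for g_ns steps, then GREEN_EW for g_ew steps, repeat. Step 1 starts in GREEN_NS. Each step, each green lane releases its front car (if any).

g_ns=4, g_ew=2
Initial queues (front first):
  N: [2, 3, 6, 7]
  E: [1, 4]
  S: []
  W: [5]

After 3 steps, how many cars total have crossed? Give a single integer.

Step 1 [NS]: N:car2-GO,E:wait,S:empty,W:wait | queues: N=3 E=2 S=0 W=1
Step 2 [NS]: N:car3-GO,E:wait,S:empty,W:wait | queues: N=2 E=2 S=0 W=1
Step 3 [NS]: N:car6-GO,E:wait,S:empty,W:wait | queues: N=1 E=2 S=0 W=1
Cars crossed by step 3: 3

Answer: 3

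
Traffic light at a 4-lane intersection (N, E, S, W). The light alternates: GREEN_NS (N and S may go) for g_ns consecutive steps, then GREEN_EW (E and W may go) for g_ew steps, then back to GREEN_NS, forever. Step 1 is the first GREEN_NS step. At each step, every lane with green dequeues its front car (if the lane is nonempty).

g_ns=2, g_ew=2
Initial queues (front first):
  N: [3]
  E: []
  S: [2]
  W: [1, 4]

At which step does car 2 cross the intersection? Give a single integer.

Step 1 [NS]: N:car3-GO,E:wait,S:car2-GO,W:wait | queues: N=0 E=0 S=0 W=2
Step 2 [NS]: N:empty,E:wait,S:empty,W:wait | queues: N=0 E=0 S=0 W=2
Step 3 [EW]: N:wait,E:empty,S:wait,W:car1-GO | queues: N=0 E=0 S=0 W=1
Step 4 [EW]: N:wait,E:empty,S:wait,W:car4-GO | queues: N=0 E=0 S=0 W=0
Car 2 crosses at step 1

1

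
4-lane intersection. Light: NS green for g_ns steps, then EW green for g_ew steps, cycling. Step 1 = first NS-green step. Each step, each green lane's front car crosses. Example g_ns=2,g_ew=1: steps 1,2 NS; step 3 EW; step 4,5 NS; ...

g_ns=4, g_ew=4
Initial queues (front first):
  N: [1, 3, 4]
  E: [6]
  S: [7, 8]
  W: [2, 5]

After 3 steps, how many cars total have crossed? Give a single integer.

Answer: 5

Derivation:
Step 1 [NS]: N:car1-GO,E:wait,S:car7-GO,W:wait | queues: N=2 E=1 S=1 W=2
Step 2 [NS]: N:car3-GO,E:wait,S:car8-GO,W:wait | queues: N=1 E=1 S=0 W=2
Step 3 [NS]: N:car4-GO,E:wait,S:empty,W:wait | queues: N=0 E=1 S=0 W=2
Cars crossed by step 3: 5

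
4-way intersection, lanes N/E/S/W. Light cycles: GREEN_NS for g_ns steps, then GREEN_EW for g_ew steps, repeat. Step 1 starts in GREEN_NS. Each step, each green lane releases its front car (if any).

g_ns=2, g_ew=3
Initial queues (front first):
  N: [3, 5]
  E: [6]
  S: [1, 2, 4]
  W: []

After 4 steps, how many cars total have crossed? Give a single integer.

Step 1 [NS]: N:car3-GO,E:wait,S:car1-GO,W:wait | queues: N=1 E=1 S=2 W=0
Step 2 [NS]: N:car5-GO,E:wait,S:car2-GO,W:wait | queues: N=0 E=1 S=1 W=0
Step 3 [EW]: N:wait,E:car6-GO,S:wait,W:empty | queues: N=0 E=0 S=1 W=0
Step 4 [EW]: N:wait,E:empty,S:wait,W:empty | queues: N=0 E=0 S=1 W=0
Cars crossed by step 4: 5

Answer: 5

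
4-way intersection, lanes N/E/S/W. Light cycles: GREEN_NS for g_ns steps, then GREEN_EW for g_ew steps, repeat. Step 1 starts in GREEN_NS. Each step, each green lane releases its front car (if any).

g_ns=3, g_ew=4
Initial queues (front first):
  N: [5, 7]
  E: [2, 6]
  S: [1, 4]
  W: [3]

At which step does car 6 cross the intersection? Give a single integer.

Step 1 [NS]: N:car5-GO,E:wait,S:car1-GO,W:wait | queues: N=1 E=2 S=1 W=1
Step 2 [NS]: N:car7-GO,E:wait,S:car4-GO,W:wait | queues: N=0 E=2 S=0 W=1
Step 3 [NS]: N:empty,E:wait,S:empty,W:wait | queues: N=0 E=2 S=0 W=1
Step 4 [EW]: N:wait,E:car2-GO,S:wait,W:car3-GO | queues: N=0 E=1 S=0 W=0
Step 5 [EW]: N:wait,E:car6-GO,S:wait,W:empty | queues: N=0 E=0 S=0 W=0
Car 6 crosses at step 5

5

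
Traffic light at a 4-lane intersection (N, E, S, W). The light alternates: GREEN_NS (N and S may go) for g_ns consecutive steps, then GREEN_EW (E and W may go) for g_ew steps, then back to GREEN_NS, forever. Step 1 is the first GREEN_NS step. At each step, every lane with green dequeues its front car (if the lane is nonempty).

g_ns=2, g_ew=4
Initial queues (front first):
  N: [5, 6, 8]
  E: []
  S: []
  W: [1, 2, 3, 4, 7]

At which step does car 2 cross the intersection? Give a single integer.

Step 1 [NS]: N:car5-GO,E:wait,S:empty,W:wait | queues: N=2 E=0 S=0 W=5
Step 2 [NS]: N:car6-GO,E:wait,S:empty,W:wait | queues: N=1 E=0 S=0 W=5
Step 3 [EW]: N:wait,E:empty,S:wait,W:car1-GO | queues: N=1 E=0 S=0 W=4
Step 4 [EW]: N:wait,E:empty,S:wait,W:car2-GO | queues: N=1 E=0 S=0 W=3
Step 5 [EW]: N:wait,E:empty,S:wait,W:car3-GO | queues: N=1 E=0 S=0 W=2
Step 6 [EW]: N:wait,E:empty,S:wait,W:car4-GO | queues: N=1 E=0 S=0 W=1
Step 7 [NS]: N:car8-GO,E:wait,S:empty,W:wait | queues: N=0 E=0 S=0 W=1
Step 8 [NS]: N:empty,E:wait,S:empty,W:wait | queues: N=0 E=0 S=0 W=1
Step 9 [EW]: N:wait,E:empty,S:wait,W:car7-GO | queues: N=0 E=0 S=0 W=0
Car 2 crosses at step 4

4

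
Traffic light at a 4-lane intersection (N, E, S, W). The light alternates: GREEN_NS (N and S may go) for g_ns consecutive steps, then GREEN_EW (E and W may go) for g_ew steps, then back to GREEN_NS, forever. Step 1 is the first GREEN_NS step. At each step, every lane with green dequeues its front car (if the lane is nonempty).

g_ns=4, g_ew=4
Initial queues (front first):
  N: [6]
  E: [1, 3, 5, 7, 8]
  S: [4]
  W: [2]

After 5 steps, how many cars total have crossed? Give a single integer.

Answer: 4

Derivation:
Step 1 [NS]: N:car6-GO,E:wait,S:car4-GO,W:wait | queues: N=0 E=5 S=0 W=1
Step 2 [NS]: N:empty,E:wait,S:empty,W:wait | queues: N=0 E=5 S=0 W=1
Step 3 [NS]: N:empty,E:wait,S:empty,W:wait | queues: N=0 E=5 S=0 W=1
Step 4 [NS]: N:empty,E:wait,S:empty,W:wait | queues: N=0 E=5 S=0 W=1
Step 5 [EW]: N:wait,E:car1-GO,S:wait,W:car2-GO | queues: N=0 E=4 S=0 W=0
Cars crossed by step 5: 4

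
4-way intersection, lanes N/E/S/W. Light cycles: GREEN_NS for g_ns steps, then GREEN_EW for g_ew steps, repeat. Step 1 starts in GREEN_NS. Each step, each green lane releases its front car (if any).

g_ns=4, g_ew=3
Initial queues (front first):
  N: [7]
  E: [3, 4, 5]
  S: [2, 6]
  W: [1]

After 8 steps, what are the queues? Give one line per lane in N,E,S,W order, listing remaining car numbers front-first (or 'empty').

Step 1 [NS]: N:car7-GO,E:wait,S:car2-GO,W:wait | queues: N=0 E=3 S=1 W=1
Step 2 [NS]: N:empty,E:wait,S:car6-GO,W:wait | queues: N=0 E=3 S=0 W=1
Step 3 [NS]: N:empty,E:wait,S:empty,W:wait | queues: N=0 E=3 S=0 W=1
Step 4 [NS]: N:empty,E:wait,S:empty,W:wait | queues: N=0 E=3 S=0 W=1
Step 5 [EW]: N:wait,E:car3-GO,S:wait,W:car1-GO | queues: N=0 E=2 S=0 W=0
Step 6 [EW]: N:wait,E:car4-GO,S:wait,W:empty | queues: N=0 E=1 S=0 W=0
Step 7 [EW]: N:wait,E:car5-GO,S:wait,W:empty | queues: N=0 E=0 S=0 W=0

N: empty
E: empty
S: empty
W: empty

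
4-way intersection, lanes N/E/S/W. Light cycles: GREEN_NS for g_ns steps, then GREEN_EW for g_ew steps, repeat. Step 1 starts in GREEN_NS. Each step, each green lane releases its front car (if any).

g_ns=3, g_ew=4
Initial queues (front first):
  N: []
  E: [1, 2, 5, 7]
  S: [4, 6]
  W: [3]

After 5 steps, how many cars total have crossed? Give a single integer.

Step 1 [NS]: N:empty,E:wait,S:car4-GO,W:wait | queues: N=0 E=4 S=1 W=1
Step 2 [NS]: N:empty,E:wait,S:car6-GO,W:wait | queues: N=0 E=4 S=0 W=1
Step 3 [NS]: N:empty,E:wait,S:empty,W:wait | queues: N=0 E=4 S=0 W=1
Step 4 [EW]: N:wait,E:car1-GO,S:wait,W:car3-GO | queues: N=0 E=3 S=0 W=0
Step 5 [EW]: N:wait,E:car2-GO,S:wait,W:empty | queues: N=0 E=2 S=0 W=0
Cars crossed by step 5: 5

Answer: 5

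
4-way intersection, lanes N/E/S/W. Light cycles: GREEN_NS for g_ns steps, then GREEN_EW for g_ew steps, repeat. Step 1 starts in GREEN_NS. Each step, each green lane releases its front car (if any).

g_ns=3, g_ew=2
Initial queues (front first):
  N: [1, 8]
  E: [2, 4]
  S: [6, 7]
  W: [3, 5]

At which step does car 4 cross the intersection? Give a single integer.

Step 1 [NS]: N:car1-GO,E:wait,S:car6-GO,W:wait | queues: N=1 E=2 S=1 W=2
Step 2 [NS]: N:car8-GO,E:wait,S:car7-GO,W:wait | queues: N=0 E=2 S=0 W=2
Step 3 [NS]: N:empty,E:wait,S:empty,W:wait | queues: N=0 E=2 S=0 W=2
Step 4 [EW]: N:wait,E:car2-GO,S:wait,W:car3-GO | queues: N=0 E=1 S=0 W=1
Step 5 [EW]: N:wait,E:car4-GO,S:wait,W:car5-GO | queues: N=0 E=0 S=0 W=0
Car 4 crosses at step 5

5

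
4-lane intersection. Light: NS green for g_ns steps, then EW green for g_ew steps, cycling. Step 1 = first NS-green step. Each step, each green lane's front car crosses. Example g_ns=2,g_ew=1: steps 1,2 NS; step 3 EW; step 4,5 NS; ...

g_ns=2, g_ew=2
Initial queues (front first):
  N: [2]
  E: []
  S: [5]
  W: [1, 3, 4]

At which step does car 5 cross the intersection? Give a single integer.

Step 1 [NS]: N:car2-GO,E:wait,S:car5-GO,W:wait | queues: N=0 E=0 S=0 W=3
Step 2 [NS]: N:empty,E:wait,S:empty,W:wait | queues: N=0 E=0 S=0 W=3
Step 3 [EW]: N:wait,E:empty,S:wait,W:car1-GO | queues: N=0 E=0 S=0 W=2
Step 4 [EW]: N:wait,E:empty,S:wait,W:car3-GO | queues: N=0 E=0 S=0 W=1
Step 5 [NS]: N:empty,E:wait,S:empty,W:wait | queues: N=0 E=0 S=0 W=1
Step 6 [NS]: N:empty,E:wait,S:empty,W:wait | queues: N=0 E=0 S=0 W=1
Step 7 [EW]: N:wait,E:empty,S:wait,W:car4-GO | queues: N=0 E=0 S=0 W=0
Car 5 crosses at step 1

1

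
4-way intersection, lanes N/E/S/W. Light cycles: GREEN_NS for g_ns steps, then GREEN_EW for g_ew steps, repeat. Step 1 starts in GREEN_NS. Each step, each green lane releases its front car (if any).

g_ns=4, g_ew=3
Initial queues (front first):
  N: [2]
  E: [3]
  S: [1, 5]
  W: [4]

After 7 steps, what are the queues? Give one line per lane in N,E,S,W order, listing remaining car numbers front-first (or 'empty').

Step 1 [NS]: N:car2-GO,E:wait,S:car1-GO,W:wait | queues: N=0 E=1 S=1 W=1
Step 2 [NS]: N:empty,E:wait,S:car5-GO,W:wait | queues: N=0 E=1 S=0 W=1
Step 3 [NS]: N:empty,E:wait,S:empty,W:wait | queues: N=0 E=1 S=0 W=1
Step 4 [NS]: N:empty,E:wait,S:empty,W:wait | queues: N=0 E=1 S=0 W=1
Step 5 [EW]: N:wait,E:car3-GO,S:wait,W:car4-GO | queues: N=0 E=0 S=0 W=0

N: empty
E: empty
S: empty
W: empty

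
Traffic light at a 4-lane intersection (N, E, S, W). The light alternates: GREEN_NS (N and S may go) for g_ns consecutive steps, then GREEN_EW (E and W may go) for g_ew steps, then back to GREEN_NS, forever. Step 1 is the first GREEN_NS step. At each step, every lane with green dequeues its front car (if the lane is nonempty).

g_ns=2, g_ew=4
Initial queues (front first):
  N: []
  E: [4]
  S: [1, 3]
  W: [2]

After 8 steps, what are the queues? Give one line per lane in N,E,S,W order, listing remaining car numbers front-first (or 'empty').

Step 1 [NS]: N:empty,E:wait,S:car1-GO,W:wait | queues: N=0 E=1 S=1 W=1
Step 2 [NS]: N:empty,E:wait,S:car3-GO,W:wait | queues: N=0 E=1 S=0 W=1
Step 3 [EW]: N:wait,E:car4-GO,S:wait,W:car2-GO | queues: N=0 E=0 S=0 W=0

N: empty
E: empty
S: empty
W: empty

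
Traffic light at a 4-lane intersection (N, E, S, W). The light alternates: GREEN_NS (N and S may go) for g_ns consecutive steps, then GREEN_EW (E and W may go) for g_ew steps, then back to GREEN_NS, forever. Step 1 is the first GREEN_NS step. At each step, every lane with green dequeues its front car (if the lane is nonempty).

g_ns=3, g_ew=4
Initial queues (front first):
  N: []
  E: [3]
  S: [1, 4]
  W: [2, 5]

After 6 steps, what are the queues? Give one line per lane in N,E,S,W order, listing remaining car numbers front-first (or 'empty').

Step 1 [NS]: N:empty,E:wait,S:car1-GO,W:wait | queues: N=0 E=1 S=1 W=2
Step 2 [NS]: N:empty,E:wait,S:car4-GO,W:wait | queues: N=0 E=1 S=0 W=2
Step 3 [NS]: N:empty,E:wait,S:empty,W:wait | queues: N=0 E=1 S=0 W=2
Step 4 [EW]: N:wait,E:car3-GO,S:wait,W:car2-GO | queues: N=0 E=0 S=0 W=1
Step 5 [EW]: N:wait,E:empty,S:wait,W:car5-GO | queues: N=0 E=0 S=0 W=0

N: empty
E: empty
S: empty
W: empty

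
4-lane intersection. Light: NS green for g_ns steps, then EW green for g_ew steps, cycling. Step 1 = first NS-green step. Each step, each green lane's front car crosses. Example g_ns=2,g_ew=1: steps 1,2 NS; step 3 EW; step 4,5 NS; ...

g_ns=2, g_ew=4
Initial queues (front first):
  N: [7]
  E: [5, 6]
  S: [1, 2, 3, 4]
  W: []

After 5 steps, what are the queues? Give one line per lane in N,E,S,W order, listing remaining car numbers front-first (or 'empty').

Step 1 [NS]: N:car7-GO,E:wait,S:car1-GO,W:wait | queues: N=0 E=2 S=3 W=0
Step 2 [NS]: N:empty,E:wait,S:car2-GO,W:wait | queues: N=0 E=2 S=2 W=0
Step 3 [EW]: N:wait,E:car5-GO,S:wait,W:empty | queues: N=0 E=1 S=2 W=0
Step 4 [EW]: N:wait,E:car6-GO,S:wait,W:empty | queues: N=0 E=0 S=2 W=0
Step 5 [EW]: N:wait,E:empty,S:wait,W:empty | queues: N=0 E=0 S=2 W=0

N: empty
E: empty
S: 3 4
W: empty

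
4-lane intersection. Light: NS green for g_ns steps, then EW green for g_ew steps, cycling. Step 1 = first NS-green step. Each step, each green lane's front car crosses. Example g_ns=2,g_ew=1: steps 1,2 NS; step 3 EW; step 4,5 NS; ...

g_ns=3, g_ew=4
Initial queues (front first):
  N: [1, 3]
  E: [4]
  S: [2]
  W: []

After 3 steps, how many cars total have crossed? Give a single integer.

Step 1 [NS]: N:car1-GO,E:wait,S:car2-GO,W:wait | queues: N=1 E=1 S=0 W=0
Step 2 [NS]: N:car3-GO,E:wait,S:empty,W:wait | queues: N=0 E=1 S=0 W=0
Step 3 [NS]: N:empty,E:wait,S:empty,W:wait | queues: N=0 E=1 S=0 W=0
Cars crossed by step 3: 3

Answer: 3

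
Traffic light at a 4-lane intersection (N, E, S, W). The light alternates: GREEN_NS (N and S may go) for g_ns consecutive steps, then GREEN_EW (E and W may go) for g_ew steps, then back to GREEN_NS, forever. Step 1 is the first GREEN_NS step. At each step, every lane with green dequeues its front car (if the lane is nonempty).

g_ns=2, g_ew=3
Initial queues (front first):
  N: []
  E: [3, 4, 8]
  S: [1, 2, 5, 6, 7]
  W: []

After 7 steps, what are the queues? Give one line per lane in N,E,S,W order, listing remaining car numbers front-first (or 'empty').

Step 1 [NS]: N:empty,E:wait,S:car1-GO,W:wait | queues: N=0 E=3 S=4 W=0
Step 2 [NS]: N:empty,E:wait,S:car2-GO,W:wait | queues: N=0 E=3 S=3 W=0
Step 3 [EW]: N:wait,E:car3-GO,S:wait,W:empty | queues: N=0 E=2 S=3 W=0
Step 4 [EW]: N:wait,E:car4-GO,S:wait,W:empty | queues: N=0 E=1 S=3 W=0
Step 5 [EW]: N:wait,E:car8-GO,S:wait,W:empty | queues: N=0 E=0 S=3 W=0
Step 6 [NS]: N:empty,E:wait,S:car5-GO,W:wait | queues: N=0 E=0 S=2 W=0
Step 7 [NS]: N:empty,E:wait,S:car6-GO,W:wait | queues: N=0 E=0 S=1 W=0

N: empty
E: empty
S: 7
W: empty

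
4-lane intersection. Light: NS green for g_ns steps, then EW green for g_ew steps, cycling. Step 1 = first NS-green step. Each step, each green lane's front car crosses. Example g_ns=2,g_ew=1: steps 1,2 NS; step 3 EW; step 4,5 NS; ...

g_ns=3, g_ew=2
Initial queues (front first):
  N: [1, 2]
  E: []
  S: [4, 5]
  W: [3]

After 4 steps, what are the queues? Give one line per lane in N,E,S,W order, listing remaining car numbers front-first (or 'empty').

Step 1 [NS]: N:car1-GO,E:wait,S:car4-GO,W:wait | queues: N=1 E=0 S=1 W=1
Step 2 [NS]: N:car2-GO,E:wait,S:car5-GO,W:wait | queues: N=0 E=0 S=0 W=1
Step 3 [NS]: N:empty,E:wait,S:empty,W:wait | queues: N=0 E=0 S=0 W=1
Step 4 [EW]: N:wait,E:empty,S:wait,W:car3-GO | queues: N=0 E=0 S=0 W=0

N: empty
E: empty
S: empty
W: empty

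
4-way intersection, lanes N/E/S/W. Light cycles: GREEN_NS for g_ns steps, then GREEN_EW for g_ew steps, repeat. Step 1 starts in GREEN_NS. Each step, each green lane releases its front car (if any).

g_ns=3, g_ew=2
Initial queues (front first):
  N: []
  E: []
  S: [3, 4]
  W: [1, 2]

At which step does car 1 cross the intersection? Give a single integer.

Step 1 [NS]: N:empty,E:wait,S:car3-GO,W:wait | queues: N=0 E=0 S=1 W=2
Step 2 [NS]: N:empty,E:wait,S:car4-GO,W:wait | queues: N=0 E=0 S=0 W=2
Step 3 [NS]: N:empty,E:wait,S:empty,W:wait | queues: N=0 E=0 S=0 W=2
Step 4 [EW]: N:wait,E:empty,S:wait,W:car1-GO | queues: N=0 E=0 S=0 W=1
Step 5 [EW]: N:wait,E:empty,S:wait,W:car2-GO | queues: N=0 E=0 S=0 W=0
Car 1 crosses at step 4

4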